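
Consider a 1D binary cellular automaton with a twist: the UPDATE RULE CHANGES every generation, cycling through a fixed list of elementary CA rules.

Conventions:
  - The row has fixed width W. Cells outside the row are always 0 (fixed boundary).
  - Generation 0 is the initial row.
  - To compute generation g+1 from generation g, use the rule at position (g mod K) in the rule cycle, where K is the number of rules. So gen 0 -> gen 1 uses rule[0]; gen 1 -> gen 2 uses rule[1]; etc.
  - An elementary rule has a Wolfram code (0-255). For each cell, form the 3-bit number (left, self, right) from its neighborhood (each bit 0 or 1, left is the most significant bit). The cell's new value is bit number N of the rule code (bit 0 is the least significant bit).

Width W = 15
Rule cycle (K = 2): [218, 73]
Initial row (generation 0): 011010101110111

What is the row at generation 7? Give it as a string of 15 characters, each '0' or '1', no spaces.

Answer: 000011100100010

Derivation:
Gen 0: 011010101110111
Gen 1 (rule 218): 111000001110111
Gen 2 (rule 73): 101011101010101
Gen 3 (rule 218): 000011100000000
Gen 4 (rule 73): 111010101111111
Gen 5 (rule 218): 111000001111111
Gen 6 (rule 73): 101011101000001
Gen 7 (rule 218): 000011100100010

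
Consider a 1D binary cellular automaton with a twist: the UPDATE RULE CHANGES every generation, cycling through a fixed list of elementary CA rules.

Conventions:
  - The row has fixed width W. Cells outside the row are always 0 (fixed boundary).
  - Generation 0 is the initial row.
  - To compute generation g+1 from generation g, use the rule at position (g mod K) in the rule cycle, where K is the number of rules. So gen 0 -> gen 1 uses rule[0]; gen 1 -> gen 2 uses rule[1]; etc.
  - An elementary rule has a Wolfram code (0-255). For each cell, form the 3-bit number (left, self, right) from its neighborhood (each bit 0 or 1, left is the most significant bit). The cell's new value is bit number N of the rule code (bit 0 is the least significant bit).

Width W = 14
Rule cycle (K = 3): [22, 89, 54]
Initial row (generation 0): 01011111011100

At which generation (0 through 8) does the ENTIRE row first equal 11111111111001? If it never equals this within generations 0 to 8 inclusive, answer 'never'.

Gen 0: 01011111011100
Gen 1 (rule 22): 11000000000010
Gen 2 (rule 89): 11111111111001
Gen 3 (rule 54): 00000000000111
Gen 4 (rule 22): 00000000001000
Gen 5 (rule 89): 11111111100111
Gen 6 (rule 54): 00000000011000
Gen 7 (rule 22): 00000000100100
Gen 8 (rule 89): 11111110010011

Answer: 2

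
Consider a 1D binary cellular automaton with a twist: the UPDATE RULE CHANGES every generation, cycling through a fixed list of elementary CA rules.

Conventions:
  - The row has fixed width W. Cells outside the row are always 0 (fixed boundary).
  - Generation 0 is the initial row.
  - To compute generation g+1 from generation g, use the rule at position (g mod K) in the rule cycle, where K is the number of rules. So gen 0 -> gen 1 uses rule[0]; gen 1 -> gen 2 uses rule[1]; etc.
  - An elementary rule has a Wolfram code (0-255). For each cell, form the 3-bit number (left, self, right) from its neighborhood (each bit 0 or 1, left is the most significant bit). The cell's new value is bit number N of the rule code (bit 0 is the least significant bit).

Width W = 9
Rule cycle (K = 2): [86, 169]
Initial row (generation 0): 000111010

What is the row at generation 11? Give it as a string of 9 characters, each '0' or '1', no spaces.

Answer: 101101011

Derivation:
Gen 0: 000111010
Gen 1 (rule 86): 001001011
Gen 2 (rule 169): 100000110
Gen 3 (rule 86): 110001011
Gen 4 (rule 169): 100100110
Gen 5 (rule 86): 111111011
Gen 6 (rule 169): 111110110
Gen 7 (rule 86): 000010011
Gen 8 (rule 169): 111000010
Gen 9 (rule 86): 001100111
Gen 10 (rule 169): 101000110
Gen 11 (rule 86): 101101011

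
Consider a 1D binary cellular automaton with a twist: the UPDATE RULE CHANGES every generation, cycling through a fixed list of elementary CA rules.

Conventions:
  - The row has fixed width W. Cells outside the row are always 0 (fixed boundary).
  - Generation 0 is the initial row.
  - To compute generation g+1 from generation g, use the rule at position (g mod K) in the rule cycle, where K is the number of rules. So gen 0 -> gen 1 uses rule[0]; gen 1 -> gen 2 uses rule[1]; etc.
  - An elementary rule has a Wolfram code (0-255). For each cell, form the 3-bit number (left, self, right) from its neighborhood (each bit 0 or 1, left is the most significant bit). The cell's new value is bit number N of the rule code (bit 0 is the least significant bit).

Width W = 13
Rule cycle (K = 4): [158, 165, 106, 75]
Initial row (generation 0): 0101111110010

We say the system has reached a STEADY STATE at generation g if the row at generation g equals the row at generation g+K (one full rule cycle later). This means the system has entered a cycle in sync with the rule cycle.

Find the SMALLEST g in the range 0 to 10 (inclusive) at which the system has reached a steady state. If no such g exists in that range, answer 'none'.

Answer: none

Derivation:
Gen 0: 0101111110010
Gen 1 (rule 158): 1101111101111
Gen 2 (rule 165): 0010111010110
Gen 3 (rule 106): 0101101101110
Gen 4 (rule 75): 1001101101010
Gen 5 (rule 158): 1111001001011
Gen 6 (rule 165): 0110001001100
Gen 7 (rule 106): 1110010011100
Gen 8 (rule 75): 1010100110101
Gen 9 (rule 158): 1010111100101
Gen 10 (rule 165): 1111011000111
Gen 11 (rule 106): 1001111001101
Gen 12 (rule 75): 0011001011100
Gen 13 (rule 158): 0110111011010
Gen 14 (rule 165): 0001010100110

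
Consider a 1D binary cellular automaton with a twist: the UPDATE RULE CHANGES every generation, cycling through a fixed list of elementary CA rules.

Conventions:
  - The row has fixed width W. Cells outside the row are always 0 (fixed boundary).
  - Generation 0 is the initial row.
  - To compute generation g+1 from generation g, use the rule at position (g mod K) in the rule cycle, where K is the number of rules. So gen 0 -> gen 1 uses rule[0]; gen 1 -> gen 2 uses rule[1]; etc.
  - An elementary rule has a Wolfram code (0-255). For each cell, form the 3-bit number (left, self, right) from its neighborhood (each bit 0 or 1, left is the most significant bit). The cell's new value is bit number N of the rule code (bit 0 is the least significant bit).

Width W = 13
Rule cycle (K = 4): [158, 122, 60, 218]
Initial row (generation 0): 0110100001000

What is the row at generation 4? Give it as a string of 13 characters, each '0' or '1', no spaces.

Gen 0: 0110100001000
Gen 1 (rule 158): 1100110011100
Gen 2 (rule 122): 1111111110110
Gen 3 (rule 60): 1000000001101
Gen 4 (rule 218): 0100000011100

Answer: 0100000011100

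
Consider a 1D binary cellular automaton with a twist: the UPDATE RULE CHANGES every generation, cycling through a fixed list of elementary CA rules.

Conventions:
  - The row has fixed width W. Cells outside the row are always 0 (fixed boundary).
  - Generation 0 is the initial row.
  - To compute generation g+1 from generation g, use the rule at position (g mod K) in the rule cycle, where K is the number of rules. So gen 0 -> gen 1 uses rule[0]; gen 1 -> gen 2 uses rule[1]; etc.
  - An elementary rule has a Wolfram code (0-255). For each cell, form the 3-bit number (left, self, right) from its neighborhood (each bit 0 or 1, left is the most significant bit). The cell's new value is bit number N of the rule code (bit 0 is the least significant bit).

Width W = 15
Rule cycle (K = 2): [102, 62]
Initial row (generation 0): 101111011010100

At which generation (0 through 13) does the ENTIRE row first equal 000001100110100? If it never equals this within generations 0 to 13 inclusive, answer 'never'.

Gen 0: 101111011010100
Gen 1 (rule 102): 110001101111100
Gen 2 (rule 62): 101011011000010
Gen 3 (rule 102): 111101101000110
Gen 4 (rule 62): 100011011101101
Gen 5 (rule 102): 100101100110111
Gen 6 (rule 62): 111111011101100
Gen 7 (rule 102): 000001100110100
Gen 8 (rule 62): 000011011101110
Gen 9 (rule 102): 000101100110010
Gen 10 (rule 62): 001111011101111
Gen 11 (rule 102): 010001100110001
Gen 12 (rule 62): 111011011101011
Gen 13 (rule 102): 001101100111101

Answer: 7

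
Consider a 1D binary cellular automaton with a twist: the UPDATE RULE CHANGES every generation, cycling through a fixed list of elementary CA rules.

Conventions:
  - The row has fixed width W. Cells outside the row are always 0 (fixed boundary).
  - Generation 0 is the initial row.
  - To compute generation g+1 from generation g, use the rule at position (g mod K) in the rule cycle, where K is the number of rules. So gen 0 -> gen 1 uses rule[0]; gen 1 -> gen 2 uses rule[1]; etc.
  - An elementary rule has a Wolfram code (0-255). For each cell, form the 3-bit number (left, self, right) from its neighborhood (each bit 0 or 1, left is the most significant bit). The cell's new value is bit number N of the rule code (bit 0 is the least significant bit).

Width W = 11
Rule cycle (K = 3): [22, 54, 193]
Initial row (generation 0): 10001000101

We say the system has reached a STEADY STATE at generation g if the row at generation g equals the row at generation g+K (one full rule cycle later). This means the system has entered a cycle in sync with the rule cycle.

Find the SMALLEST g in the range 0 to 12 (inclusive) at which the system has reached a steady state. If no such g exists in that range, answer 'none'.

Answer: 3

Derivation:
Gen 0: 10001000101
Gen 1 (rule 22): 11011101101
Gen 2 (rule 54): 00100010011
Gen 3 (rule 193): 10001000001
Gen 4 (rule 22): 11011100011
Gen 5 (rule 54): 00100010100
Gen 6 (rule 193): 10001000001
Gen 7 (rule 22): 11011100011
Gen 8 (rule 54): 00100010100
Gen 9 (rule 193): 10001000001
Gen 10 (rule 22): 11011100011
Gen 11 (rule 54): 00100010100
Gen 12 (rule 193): 10001000001
Gen 13 (rule 22): 11011100011
Gen 14 (rule 54): 00100010100
Gen 15 (rule 193): 10001000001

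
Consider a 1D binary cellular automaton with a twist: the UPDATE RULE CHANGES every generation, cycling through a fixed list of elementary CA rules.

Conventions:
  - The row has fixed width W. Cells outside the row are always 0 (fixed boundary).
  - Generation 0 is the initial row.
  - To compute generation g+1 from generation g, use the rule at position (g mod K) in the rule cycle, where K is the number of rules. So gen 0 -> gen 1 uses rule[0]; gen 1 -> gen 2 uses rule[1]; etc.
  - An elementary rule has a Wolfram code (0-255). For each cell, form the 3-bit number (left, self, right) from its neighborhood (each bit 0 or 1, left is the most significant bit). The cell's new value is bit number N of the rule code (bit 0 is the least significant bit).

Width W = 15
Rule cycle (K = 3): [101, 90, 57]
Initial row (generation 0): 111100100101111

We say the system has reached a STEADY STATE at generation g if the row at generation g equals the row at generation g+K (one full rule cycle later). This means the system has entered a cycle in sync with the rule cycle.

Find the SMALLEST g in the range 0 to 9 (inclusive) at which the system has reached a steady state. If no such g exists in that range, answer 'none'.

Gen 0: 111100100101111
Gen 1 (rule 101): 000100100110001
Gen 2 (rule 90): 001011011111010
Gen 3 (rule 57): 100110110000101
Gen 4 (rule 101): 100011010110111
Gen 5 (rule 90): 010111000110101
Gen 6 (rule 57): 001100110101010
Gen 7 (rule 101): 100100011111110
Gen 8 (rule 90): 011010110000011
Gen 9 (rule 57): 010101101111010
Gen 10 (rule 101): 011110110001110
Gen 11 (rule 90): 110010111011011
Gen 12 (rule 57): 101001100110110

Answer: none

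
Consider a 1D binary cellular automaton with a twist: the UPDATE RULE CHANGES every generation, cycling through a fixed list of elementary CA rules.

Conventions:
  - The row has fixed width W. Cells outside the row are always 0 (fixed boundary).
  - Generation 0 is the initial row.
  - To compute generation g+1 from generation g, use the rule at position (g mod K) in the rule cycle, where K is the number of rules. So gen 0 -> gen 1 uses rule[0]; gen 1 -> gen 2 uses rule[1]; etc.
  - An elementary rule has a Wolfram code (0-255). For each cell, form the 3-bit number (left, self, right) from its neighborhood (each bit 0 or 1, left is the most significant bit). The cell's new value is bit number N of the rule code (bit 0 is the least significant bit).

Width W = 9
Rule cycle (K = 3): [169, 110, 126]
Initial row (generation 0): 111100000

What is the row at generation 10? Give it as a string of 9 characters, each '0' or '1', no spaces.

Gen 0: 111100000
Gen 1 (rule 169): 111001111
Gen 2 (rule 110): 101011001
Gen 3 (rule 126): 111111111
Gen 4 (rule 169): 111111110
Gen 5 (rule 110): 100000010
Gen 6 (rule 126): 110000111
Gen 7 (rule 169): 100110110
Gen 8 (rule 110): 101111110
Gen 9 (rule 126): 111000011
Gen 10 (rule 169): 110011010

Answer: 110011010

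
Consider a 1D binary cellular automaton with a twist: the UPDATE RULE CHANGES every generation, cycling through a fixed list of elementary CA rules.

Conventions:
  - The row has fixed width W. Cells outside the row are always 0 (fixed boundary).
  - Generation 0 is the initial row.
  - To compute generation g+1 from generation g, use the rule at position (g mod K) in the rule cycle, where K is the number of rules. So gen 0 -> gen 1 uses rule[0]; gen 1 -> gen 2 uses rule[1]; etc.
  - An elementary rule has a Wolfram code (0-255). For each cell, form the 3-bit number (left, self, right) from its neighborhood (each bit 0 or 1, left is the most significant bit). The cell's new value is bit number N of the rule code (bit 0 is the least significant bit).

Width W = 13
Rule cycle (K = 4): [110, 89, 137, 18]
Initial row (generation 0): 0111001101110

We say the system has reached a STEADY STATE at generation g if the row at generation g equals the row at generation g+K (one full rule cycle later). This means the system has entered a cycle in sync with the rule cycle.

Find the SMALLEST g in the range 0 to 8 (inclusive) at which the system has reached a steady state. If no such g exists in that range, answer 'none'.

Gen 0: 0111001101110
Gen 1 (rule 110): 1101011111010
Gen 2 (rule 89): 1100010001001
Gen 3 (rule 137): 1001000100000
Gen 4 (rule 18): 0110101010000
Gen 5 (rule 110): 1111111110000
Gen 6 (rule 89): 1000000011111
Gen 7 (rule 137): 0011111011110
Gen 8 (rule 18): 0100000000001
Gen 9 (rule 110): 1100000000011
Gen 10 (rule 89): 1111111111011
Gen 11 (rule 137): 1111111110010
Gen 12 (rule 18): 0000000001101

Answer: none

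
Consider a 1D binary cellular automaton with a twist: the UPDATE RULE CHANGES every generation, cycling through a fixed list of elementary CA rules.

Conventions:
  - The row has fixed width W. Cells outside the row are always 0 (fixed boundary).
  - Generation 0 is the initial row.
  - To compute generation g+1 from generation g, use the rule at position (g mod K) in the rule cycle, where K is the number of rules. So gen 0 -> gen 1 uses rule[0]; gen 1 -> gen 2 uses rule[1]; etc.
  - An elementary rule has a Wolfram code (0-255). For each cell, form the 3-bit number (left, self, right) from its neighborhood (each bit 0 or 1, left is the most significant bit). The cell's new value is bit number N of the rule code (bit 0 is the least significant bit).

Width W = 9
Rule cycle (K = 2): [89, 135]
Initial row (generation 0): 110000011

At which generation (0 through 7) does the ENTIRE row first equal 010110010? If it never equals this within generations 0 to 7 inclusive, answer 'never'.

Gen 0: 110000011
Gen 1 (rule 89): 111111011
Gen 2 (rule 135): 011110000
Gen 3 (rule 89): 010011111
Gen 4 (rule 135): 110101110
Gen 5 (rule 89): 110001011
Gen 6 (rule 135): 000111000
Gen 7 (rule 89): 110101111

Answer: never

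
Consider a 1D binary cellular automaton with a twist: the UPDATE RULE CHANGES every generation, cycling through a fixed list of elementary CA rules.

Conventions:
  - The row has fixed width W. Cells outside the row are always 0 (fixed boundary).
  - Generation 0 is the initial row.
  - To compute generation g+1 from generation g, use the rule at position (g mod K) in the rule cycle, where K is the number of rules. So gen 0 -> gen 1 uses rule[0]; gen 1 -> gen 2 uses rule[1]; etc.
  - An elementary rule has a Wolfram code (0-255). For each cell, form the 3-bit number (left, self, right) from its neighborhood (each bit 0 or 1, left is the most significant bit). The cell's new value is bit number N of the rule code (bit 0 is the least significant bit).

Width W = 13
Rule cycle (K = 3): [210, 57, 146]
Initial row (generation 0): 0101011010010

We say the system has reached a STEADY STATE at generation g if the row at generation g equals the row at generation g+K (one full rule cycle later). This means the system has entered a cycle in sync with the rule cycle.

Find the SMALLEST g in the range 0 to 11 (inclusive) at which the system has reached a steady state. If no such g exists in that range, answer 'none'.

Gen 0: 0101011010010
Gen 1 (rule 210): 1000001001101
Gen 2 (rule 57): 0111100101010
Gen 3 (rule 146): 1011011000001
Gen 4 (rule 210): 0001001100010
Gen 5 (rule 57): 1100101011001
Gen 6 (rule 146): 0011000000110
Gen 7 (rule 210): 0101100001011
Gen 8 (rule 57): 0011011100110
Gen 9 (rule 146): 0100001011001
Gen 10 (rule 210): 1010010001110
Gen 11 (rule 57): 0101001101001
Gen 12 (rule 146): 1000110000110
Gen 13 (rule 210): 0101011001011
Gen 14 (rule 57): 0010110100110

Answer: none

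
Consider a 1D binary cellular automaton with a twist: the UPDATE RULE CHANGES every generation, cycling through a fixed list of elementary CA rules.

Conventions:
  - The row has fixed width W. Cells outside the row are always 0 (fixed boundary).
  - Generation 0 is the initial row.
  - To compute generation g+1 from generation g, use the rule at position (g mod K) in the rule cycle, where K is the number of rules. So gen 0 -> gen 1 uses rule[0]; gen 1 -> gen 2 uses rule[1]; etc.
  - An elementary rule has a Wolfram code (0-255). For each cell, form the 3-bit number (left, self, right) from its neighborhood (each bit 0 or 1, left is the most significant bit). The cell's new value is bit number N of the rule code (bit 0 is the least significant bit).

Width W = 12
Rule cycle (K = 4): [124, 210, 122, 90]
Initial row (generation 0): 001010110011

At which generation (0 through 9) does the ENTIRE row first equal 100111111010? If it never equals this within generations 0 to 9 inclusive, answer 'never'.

Answer: never

Derivation:
Gen 0: 001010110011
Gen 1 (rule 124): 001111111011
Gen 2 (rule 210): 010111111001
Gen 3 (rule 122): 101100001110
Gen 4 (rule 90): 001110011011
Gen 5 (rule 124): 001011011111
Gen 6 (rule 210): 010001001111
Gen 7 (rule 122): 101010111001
Gen 8 (rule 90): 000000101110
Gen 9 (rule 124): 000000111011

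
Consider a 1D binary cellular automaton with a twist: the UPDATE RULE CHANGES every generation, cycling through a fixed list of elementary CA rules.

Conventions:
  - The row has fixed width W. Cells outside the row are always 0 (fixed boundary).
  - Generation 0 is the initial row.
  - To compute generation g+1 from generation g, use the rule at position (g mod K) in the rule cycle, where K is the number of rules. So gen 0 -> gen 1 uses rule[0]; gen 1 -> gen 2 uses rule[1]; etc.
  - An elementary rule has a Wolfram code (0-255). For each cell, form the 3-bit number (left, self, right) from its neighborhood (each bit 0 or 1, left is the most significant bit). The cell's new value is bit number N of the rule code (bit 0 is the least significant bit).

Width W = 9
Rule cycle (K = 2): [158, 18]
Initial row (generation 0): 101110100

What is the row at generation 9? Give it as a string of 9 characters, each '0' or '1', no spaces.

Answer: 000001110

Derivation:
Gen 0: 101110100
Gen 1 (rule 158): 101100110
Gen 2 (rule 18): 000011001
Gen 3 (rule 158): 000110111
Gen 4 (rule 18): 001000000
Gen 5 (rule 158): 011100000
Gen 6 (rule 18): 100010000
Gen 7 (rule 158): 110111000
Gen 8 (rule 18): 000000100
Gen 9 (rule 158): 000001110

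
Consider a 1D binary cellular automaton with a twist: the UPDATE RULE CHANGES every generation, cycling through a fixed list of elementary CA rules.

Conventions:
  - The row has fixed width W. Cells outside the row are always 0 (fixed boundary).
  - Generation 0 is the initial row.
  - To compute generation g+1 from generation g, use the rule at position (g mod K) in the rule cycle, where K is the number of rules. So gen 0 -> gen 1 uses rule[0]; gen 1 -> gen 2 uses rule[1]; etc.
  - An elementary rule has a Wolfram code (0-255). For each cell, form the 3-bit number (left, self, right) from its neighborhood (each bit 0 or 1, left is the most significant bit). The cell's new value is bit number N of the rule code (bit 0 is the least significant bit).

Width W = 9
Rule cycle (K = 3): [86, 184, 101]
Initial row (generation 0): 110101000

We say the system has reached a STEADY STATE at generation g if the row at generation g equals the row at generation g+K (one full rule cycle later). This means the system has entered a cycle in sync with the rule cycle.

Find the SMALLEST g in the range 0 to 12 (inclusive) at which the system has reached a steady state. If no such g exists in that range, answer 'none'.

Answer: none

Derivation:
Gen 0: 110101000
Gen 1 (rule 86): 010101100
Gen 2 (rule 184): 001011010
Gen 3 (rule 101): 101101110
Gen 4 (rule 86): 100100011
Gen 5 (rule 184): 010010010
Gen 6 (rule 101): 010010010
Gen 7 (rule 86): 111111111
Gen 8 (rule 184): 111111110
Gen 9 (rule 101): 000000010
Gen 10 (rule 86): 000000111
Gen 11 (rule 184): 000000110
Gen 12 (rule 101): 111110010
Gen 13 (rule 86): 000011111
Gen 14 (rule 184): 000011110
Gen 15 (rule 101): 111000010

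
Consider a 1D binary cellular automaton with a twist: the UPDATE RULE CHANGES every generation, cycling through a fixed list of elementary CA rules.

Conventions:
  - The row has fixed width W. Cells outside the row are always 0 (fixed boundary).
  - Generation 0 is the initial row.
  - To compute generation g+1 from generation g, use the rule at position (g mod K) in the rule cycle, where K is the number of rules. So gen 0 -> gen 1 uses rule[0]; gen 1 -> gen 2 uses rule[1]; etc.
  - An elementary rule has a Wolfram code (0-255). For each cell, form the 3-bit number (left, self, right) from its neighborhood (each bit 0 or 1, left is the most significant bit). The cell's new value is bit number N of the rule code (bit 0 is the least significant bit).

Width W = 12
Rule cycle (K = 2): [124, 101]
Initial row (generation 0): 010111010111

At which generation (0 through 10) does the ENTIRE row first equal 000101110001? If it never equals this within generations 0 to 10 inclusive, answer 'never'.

Gen 0: 010111010111
Gen 1 (rule 124): 011101111101
Gen 2 (rule 101): 000110000111
Gen 3 (rule 124): 000111000101
Gen 4 (rule 101): 110001010111
Gen 5 (rule 124): 111001111101
Gen 6 (rule 101): 001000000111
Gen 7 (rule 124): 001100000101
Gen 8 (rule 101): 100101110111
Gen 9 (rule 124): 110111011101
Gen 10 (rule 101): 011001100111

Answer: never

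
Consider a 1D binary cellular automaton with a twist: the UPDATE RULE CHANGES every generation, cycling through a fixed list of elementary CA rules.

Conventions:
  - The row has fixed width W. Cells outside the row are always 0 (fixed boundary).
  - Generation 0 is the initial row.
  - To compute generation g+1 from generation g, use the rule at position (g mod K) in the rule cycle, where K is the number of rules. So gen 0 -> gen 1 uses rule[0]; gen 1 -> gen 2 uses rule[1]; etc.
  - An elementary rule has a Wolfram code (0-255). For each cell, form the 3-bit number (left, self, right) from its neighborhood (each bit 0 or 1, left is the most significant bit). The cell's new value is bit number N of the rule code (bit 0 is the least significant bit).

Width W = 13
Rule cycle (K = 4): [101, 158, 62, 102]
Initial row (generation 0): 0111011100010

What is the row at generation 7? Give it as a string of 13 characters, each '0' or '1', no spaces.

Gen 0: 0111011100010
Gen 1 (rule 101): 0001100101010
Gen 2 (rule 158): 0011011101011
Gen 3 (rule 62): 0110110011110
Gen 4 (rule 102): 1011010100010
Gen 5 (rule 101): 1101111101010
Gen 6 (rule 158): 1001111001011
Gen 7 (rule 62): 1111000111110

Answer: 1111000111110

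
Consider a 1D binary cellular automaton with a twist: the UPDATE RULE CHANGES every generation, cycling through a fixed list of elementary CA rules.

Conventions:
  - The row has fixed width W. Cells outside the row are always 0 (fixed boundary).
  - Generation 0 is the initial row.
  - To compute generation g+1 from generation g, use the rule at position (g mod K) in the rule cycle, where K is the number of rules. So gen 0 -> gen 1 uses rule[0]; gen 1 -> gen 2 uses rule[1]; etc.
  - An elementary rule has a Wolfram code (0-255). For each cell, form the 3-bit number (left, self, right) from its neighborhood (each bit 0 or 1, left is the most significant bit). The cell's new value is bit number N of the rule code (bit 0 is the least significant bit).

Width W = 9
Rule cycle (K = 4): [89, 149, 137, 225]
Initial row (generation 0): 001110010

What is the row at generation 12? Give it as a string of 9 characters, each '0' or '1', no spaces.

Gen 0: 001110010
Gen 1 (rule 89): 101011001
Gen 2 (rule 149): 101000101
Gen 3 (rule 137): 000010000
Gen 4 (rule 225): 111000111
Gen 5 (rule 89): 101110101
Gen 6 (rule 149): 100100101
Gen 7 (rule 137): 000000000
Gen 8 (rule 225): 111111111
Gen 9 (rule 89): 100000001
Gen 10 (rule 149): 111111101
Gen 11 (rule 137): 111111000
Gen 12 (rule 225): 011111011

Answer: 011111011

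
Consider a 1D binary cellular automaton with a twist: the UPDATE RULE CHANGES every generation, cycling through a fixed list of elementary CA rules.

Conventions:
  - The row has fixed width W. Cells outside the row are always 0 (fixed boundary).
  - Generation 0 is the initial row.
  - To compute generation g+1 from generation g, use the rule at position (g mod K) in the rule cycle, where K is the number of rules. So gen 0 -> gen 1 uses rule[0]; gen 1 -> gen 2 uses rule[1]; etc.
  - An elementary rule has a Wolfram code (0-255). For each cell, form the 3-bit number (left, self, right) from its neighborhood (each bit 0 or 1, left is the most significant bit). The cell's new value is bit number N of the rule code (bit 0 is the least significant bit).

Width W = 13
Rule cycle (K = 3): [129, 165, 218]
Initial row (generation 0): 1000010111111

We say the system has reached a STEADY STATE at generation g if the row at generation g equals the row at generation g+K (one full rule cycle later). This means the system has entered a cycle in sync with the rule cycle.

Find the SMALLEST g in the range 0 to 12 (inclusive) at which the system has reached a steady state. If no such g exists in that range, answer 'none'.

Answer: 9

Derivation:
Gen 0: 1000010111111
Gen 1 (rule 129): 0011000011110
Gen 2 (rule 165): 1000011001100
Gen 3 (rule 218): 0100111111110
Gen 4 (rule 129): 0000011111100
Gen 5 (rule 165): 1111001111001
Gen 6 (rule 218): 1111111111110
Gen 7 (rule 129): 0111111111100
Gen 8 (rule 165): 0011111111001
Gen 9 (rule 218): 0111111111110
Gen 10 (rule 129): 0011111111100
Gen 11 (rule 165): 1001111111001
Gen 12 (rule 218): 0111111111110
Gen 13 (rule 129): 0011111111100
Gen 14 (rule 165): 1001111111001
Gen 15 (rule 218): 0111111111110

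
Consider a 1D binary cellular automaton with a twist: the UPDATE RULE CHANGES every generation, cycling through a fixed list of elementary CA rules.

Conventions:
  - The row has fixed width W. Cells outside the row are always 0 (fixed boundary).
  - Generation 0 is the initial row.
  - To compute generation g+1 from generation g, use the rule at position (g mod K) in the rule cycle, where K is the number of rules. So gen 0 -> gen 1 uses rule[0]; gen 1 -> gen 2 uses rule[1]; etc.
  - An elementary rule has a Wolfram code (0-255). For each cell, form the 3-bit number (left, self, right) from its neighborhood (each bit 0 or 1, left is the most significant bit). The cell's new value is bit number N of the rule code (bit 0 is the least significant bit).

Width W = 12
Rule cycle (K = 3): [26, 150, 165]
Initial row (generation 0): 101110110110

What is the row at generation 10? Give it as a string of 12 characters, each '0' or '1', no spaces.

Gen 0: 101110110110
Gen 1 (rule 26): 001000100101
Gen 2 (rule 150): 011101111101
Gen 3 (rule 165): 001010111011
Gen 4 (rule 26): 010000100010
Gen 5 (rule 150): 111001110111
Gen 6 (rule 165): 010000101010
Gen 7 (rule 26): 101001000001
Gen 8 (rule 150): 101111100011
Gen 9 (rule 165): 110111001000
Gen 10 (rule 26): 100100110100

Answer: 100100110100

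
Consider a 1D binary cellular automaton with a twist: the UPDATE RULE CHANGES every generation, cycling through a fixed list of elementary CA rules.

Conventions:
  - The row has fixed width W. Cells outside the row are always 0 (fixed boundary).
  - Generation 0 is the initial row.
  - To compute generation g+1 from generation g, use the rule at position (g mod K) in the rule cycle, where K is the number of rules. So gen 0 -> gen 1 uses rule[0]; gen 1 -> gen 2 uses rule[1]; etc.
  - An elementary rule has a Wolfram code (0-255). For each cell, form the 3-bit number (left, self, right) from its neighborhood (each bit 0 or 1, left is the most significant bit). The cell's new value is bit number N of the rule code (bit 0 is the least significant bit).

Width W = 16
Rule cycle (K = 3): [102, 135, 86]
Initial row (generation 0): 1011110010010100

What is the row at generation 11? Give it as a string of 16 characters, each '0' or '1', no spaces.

Gen 0: 1011110010010100
Gen 1 (rule 102): 1100010110111100
Gen 2 (rule 135): 0001110000011001
Gen 3 (rule 86): 0010011000101111
Gen 4 (rule 102): 0110101001110001
Gen 5 (rule 135): 1000101010100111
Gen 6 (rule 86): 1101101010111001
Gen 7 (rule 102): 0110111111001011
Gen 8 (rule 135): 1000011110011000
Gen 9 (rule 86): 1100100011101100
Gen 10 (rule 102): 0101100100110100
Gen 11 (rule 135): 1100001101000101

Answer: 1100001101000101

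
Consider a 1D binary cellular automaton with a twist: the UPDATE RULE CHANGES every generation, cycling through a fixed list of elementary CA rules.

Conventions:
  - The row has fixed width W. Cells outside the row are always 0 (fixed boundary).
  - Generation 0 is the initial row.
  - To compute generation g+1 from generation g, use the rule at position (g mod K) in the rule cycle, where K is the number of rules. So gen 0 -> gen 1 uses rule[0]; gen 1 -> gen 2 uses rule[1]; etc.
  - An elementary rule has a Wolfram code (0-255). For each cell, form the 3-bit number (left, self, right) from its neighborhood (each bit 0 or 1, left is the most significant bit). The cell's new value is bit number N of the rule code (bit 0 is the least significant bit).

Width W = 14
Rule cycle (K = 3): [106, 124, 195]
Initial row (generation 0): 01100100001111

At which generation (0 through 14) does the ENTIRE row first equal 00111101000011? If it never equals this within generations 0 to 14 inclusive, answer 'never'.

Gen 0: 01100100001111
Gen 1 (rule 106): 11101000011001
Gen 2 (rule 124): 10111100011101
Gen 3 (rule 195): 00011101101100
Gen 4 (rule 106): 00110111111100
Gen 5 (rule 124): 00111100000110
Gen 6 (rule 195): 11011101111010
Gen 7 (rule 106): 11110111001100
Gen 8 (rule 124): 10011101101110
Gen 9 (rule 195): 00101100100110
Gen 10 (rule 106): 01011101001110
Gen 11 (rule 124): 01110111101011
Gen 12 (rule 195): 10110011100001
Gen 13 (rule 106): 01110110100010
Gen 14 (rule 124): 01011111110011

Answer: never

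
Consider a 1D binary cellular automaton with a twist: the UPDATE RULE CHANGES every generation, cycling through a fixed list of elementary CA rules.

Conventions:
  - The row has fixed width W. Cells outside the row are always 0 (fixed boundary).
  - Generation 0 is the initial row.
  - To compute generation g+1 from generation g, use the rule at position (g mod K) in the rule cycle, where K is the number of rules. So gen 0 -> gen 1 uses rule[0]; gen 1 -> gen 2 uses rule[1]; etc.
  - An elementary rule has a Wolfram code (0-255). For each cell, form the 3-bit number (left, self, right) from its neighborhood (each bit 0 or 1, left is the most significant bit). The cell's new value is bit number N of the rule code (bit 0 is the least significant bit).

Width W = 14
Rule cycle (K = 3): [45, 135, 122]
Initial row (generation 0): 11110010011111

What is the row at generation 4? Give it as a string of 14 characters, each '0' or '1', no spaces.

Answer: 01001010000011

Derivation:
Gen 0: 11110010011111
Gen 1 (rule 45): 10000010010000
Gen 2 (rule 135): 10111110110111
Gen 3 (rule 122): 01100011111101
Gen 4 (rule 45): 01001010000011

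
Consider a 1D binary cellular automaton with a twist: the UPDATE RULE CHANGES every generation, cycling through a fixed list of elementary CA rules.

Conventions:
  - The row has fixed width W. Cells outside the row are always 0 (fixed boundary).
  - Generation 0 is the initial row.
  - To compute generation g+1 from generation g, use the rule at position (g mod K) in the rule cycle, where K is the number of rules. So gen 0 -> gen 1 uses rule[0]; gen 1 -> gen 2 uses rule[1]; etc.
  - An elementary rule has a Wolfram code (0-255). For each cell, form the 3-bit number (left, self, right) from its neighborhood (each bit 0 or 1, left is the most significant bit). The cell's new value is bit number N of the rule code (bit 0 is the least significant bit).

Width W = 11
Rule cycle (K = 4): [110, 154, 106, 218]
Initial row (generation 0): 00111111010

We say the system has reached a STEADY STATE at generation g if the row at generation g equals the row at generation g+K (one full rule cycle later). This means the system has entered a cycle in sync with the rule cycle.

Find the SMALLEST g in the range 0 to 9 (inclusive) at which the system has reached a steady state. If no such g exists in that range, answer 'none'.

Gen 0: 00111111010
Gen 1 (rule 110): 01100001110
Gen 2 (rule 154): 11010011101
Gen 3 (rule 106): 11100110110
Gen 4 (rule 218): 11111110111
Gen 5 (rule 110): 10000011101
Gen 6 (rule 154): 01000111000
Gen 7 (rule 106): 10001101000
Gen 8 (rule 218): 01011100100
Gen 9 (rule 110): 11110101100
Gen 10 (rule 154): 11100001010
Gen 11 (rule 106): 10100010100
Gen 12 (rule 218): 00010100010
Gen 13 (rule 110): 00111100110

Answer: none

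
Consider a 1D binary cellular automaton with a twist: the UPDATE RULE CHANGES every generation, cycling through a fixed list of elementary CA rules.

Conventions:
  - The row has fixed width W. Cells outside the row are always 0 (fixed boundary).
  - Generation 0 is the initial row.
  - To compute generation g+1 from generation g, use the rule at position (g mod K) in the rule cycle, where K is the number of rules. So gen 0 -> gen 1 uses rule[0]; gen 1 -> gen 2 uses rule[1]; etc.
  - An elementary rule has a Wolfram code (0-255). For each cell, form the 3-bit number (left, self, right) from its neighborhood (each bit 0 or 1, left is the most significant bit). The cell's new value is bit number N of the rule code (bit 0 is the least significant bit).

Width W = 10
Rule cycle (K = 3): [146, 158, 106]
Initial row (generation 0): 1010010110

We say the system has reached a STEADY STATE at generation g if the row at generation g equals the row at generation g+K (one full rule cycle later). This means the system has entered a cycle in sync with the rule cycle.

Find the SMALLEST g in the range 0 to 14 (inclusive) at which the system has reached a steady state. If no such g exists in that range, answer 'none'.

Answer: 4

Derivation:
Gen 0: 1010010110
Gen 1 (rule 146): 0001100001
Gen 2 (rule 158): 0011010011
Gen 3 (rule 106): 0111100111
Gen 4 (rule 146): 1011011010
Gen 5 (rule 158): 1010010011
Gen 6 (rule 106): 0100100111
Gen 7 (rule 146): 1011011010
Gen 8 (rule 158): 1010010011
Gen 9 (rule 106): 0100100111
Gen 10 (rule 146): 1011011010
Gen 11 (rule 158): 1010010011
Gen 12 (rule 106): 0100100111
Gen 13 (rule 146): 1011011010
Gen 14 (rule 158): 1010010011
Gen 15 (rule 106): 0100100111
Gen 16 (rule 146): 1011011010
Gen 17 (rule 158): 1010010011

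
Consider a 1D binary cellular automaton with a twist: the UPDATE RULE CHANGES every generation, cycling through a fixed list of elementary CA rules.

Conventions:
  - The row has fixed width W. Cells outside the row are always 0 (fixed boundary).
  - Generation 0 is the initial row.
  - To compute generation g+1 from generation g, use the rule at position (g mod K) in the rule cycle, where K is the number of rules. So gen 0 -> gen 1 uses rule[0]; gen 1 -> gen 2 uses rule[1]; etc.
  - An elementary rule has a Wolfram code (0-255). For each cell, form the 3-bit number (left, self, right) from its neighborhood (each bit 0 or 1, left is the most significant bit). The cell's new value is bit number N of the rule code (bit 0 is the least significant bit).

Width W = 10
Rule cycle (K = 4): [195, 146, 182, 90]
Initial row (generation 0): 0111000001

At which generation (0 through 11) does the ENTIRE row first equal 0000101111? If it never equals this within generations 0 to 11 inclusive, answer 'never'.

Gen 0: 0111000001
Gen 1 (rule 195): 1011011110
Gen 2 (rule 146): 0000001101
Gen 3 (rule 182): 0000010011
Gen 4 (rule 90): 0000101111
Gen 5 (rule 195): 1111000111
Gen 6 (rule 146): 0110101010
Gen 7 (rule 182): 1001111111
Gen 8 (rule 90): 0111000001
Gen 9 (rule 195): 1011011110
Gen 10 (rule 146): 0000001101
Gen 11 (rule 182): 0000010011

Answer: 4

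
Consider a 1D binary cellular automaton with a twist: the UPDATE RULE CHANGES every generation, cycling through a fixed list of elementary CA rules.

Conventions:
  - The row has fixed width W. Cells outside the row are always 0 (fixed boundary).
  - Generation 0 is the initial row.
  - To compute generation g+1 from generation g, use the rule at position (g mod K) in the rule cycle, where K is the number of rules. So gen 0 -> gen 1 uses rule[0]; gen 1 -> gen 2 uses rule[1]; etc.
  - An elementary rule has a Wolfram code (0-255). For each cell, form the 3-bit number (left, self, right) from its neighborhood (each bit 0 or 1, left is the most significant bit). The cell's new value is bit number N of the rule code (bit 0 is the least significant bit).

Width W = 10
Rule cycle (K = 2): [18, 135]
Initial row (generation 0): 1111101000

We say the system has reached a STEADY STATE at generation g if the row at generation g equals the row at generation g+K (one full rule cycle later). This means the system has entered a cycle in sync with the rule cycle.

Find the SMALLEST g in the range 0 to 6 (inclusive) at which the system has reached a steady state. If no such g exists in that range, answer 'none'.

Answer: 3

Derivation:
Gen 0: 1111101000
Gen 1 (rule 18): 0000000100
Gen 2 (rule 135): 1111111101
Gen 3 (rule 18): 0000000000
Gen 4 (rule 135): 1111111111
Gen 5 (rule 18): 0000000000
Gen 6 (rule 135): 1111111111
Gen 7 (rule 18): 0000000000
Gen 8 (rule 135): 1111111111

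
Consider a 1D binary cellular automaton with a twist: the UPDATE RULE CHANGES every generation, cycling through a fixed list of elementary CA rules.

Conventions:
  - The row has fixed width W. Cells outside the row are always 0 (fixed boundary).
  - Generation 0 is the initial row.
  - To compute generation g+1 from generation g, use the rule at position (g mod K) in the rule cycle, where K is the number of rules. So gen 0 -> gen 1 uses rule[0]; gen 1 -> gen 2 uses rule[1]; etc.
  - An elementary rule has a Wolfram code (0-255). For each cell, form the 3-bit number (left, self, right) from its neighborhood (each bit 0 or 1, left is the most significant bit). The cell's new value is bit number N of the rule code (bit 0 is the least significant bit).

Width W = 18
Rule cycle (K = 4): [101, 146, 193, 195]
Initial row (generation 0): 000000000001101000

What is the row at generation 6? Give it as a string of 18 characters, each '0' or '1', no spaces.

Answer: 100100010101010000

Derivation:
Gen 0: 000000000001101000
Gen 1 (rule 101): 111111111100111011
Gen 2 (rule 146): 011111111011010000
Gen 3 (rule 193): 001111111001000111
Gen 4 (rule 195): 110111111010011011
Gen 5 (rule 101): 011000001110001101
Gen 6 (rule 146): 100100010101010000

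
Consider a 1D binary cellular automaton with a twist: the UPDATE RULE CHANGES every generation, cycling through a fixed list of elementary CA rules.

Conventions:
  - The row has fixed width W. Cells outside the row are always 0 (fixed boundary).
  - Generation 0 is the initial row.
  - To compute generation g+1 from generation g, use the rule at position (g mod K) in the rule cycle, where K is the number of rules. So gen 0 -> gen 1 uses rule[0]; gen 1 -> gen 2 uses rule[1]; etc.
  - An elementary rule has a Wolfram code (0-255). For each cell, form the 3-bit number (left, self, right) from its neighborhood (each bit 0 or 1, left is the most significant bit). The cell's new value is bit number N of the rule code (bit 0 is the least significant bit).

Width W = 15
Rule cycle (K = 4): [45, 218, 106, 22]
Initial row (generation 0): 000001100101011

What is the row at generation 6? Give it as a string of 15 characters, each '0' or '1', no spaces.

Gen 0: 000001100101011
Gen 1 (rule 45): 111101000111110
Gen 2 (rule 218): 111100101111111
Gen 3 (rule 106): 100101011000001
Gen 4 (rule 22): 111101000100011
Gen 5 (rule 45): 100011010101010
Gen 6 (rule 218): 010111000000001

Answer: 010111000000001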